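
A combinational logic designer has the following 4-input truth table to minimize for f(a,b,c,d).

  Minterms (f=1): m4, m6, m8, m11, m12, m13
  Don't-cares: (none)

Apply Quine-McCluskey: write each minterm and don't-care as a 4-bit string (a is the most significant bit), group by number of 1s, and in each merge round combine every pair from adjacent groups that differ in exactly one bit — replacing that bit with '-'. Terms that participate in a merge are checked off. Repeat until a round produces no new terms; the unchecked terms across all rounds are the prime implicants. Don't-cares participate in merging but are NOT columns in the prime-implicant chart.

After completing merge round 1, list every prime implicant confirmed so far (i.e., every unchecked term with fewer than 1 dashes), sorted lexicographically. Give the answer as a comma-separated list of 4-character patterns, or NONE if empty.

Round 0: 0100✓ 0110✓ 1000✓ 1011 1100✓ 1101✓
Round 1: -100 01-0 1-00 110-
PIs = {-100, 01-0, 1-00, 1011, 110-}

1011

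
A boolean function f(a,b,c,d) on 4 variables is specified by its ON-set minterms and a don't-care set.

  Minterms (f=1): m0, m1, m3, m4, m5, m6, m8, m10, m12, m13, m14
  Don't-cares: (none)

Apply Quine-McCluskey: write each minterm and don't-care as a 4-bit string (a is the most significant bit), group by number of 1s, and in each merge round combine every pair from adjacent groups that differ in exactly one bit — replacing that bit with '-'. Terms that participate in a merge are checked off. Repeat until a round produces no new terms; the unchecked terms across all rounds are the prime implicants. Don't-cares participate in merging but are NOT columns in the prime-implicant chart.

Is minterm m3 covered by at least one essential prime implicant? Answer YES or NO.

YES

Round 0: 0000✓ 0001✓ 0011✓ 0100✓ 0101✓ 0110✓ 1000✓ 1010✓ 1100✓ 1101✓ 1110✓
Round 1: -000✓ -100✓ -101✓ -110✓ 0-00✓ 0-01✓ 00-1 000-✓ 01-0✓ 010-✓ 1-00✓ 1-10✓ 10-0✓ 11-0✓ 110-✓
Round 2: --00 -1-0 -10- 0-0- 1--0
PIs = {--00, -1-0, -10-, 0-0-, 00-1, 1--0}
Coverage chart:
  m0: --00,0-0-
  m1: 0-0-,00-1
  m3: 00-1 ←essential
  m4: --00,-1-0,-10-,0-0-
  m5: -10-,0-0-
  m6: -1-0 ←essential
  m8: --00,1--0
  m10: 1--0 ←essential
  m12: --00,-1-0,-10-,1--0
  m13: -10- ←essential
  m14: -1-0,1--0
Essential: -1-0, -10-, 00-1, 1--0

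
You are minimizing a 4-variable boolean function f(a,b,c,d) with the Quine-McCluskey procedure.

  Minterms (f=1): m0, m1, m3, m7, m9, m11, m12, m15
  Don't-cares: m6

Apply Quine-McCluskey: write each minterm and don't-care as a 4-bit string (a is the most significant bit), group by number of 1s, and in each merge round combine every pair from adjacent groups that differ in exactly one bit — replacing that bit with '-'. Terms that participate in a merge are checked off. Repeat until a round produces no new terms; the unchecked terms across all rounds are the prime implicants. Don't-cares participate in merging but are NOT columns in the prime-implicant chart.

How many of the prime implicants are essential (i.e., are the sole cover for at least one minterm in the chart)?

4

Round 0: 0000✓ 0001✓ 0011✓ 0110✓ 0111✓ 1001✓ 1011✓ 1100 1111✓
Round 1: -001✓ -011✓ -111✓ 0-11✓ 00-1✓ 000- 011- 1-11✓ 10-1✓
Round 2: --11 -0-1
PIs = {--11, -0-1, 000-, 011-, 1100}
Coverage chart:
  m0: 000- ←essential
  m1: -0-1,000-
  m3: --11,-0-1
  m7: --11,011-
  m9: -0-1 ←essential
  m11: --11,-0-1
  m12: 1100 ←essential
  m15: --11 ←essential
Essential: --11, -0-1, 000-, 1100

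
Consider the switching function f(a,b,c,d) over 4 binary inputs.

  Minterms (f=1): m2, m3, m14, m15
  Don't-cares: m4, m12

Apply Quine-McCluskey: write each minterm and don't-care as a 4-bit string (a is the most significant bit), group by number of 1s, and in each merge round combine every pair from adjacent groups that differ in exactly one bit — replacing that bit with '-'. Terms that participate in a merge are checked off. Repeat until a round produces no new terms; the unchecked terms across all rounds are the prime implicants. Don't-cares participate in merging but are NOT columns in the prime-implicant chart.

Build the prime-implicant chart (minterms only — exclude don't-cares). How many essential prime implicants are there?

2

[col 0] 0010*, 0011*, 0100*, 1100*, 1110*, 1111*
[col 1] -100, 001-, 11-0, 111-
Prime implicants: -100, 001-, 11-0, 111-
PI chart (minterm → PIs covering it):
  2 | 001-  (sole → essential)
  3 | 001-  (sole → essential)
  14 | 11-0,111-
  15 | 111-  (sole → essential)
Essential prime implicants: 001-, 111-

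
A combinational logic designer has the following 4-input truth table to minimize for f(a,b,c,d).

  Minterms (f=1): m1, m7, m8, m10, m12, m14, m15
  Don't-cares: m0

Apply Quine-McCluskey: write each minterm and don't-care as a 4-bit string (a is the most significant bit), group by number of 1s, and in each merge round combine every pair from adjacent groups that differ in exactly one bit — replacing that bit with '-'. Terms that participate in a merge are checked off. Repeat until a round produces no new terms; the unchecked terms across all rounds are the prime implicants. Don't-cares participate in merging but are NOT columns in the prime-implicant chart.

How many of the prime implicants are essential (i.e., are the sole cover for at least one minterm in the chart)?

Round 0: 0000✓ 0001✓ 0111✓ 1000✓ 1010✓ 1100✓ 1110✓ 1111✓
Round 1: -000 -111 000- 1-00✓ 1-10✓ 10-0✓ 11-0✓ 111-
Round 2: 1--0
PIs = {-000, -111, 000-, 1--0, 111-}
Coverage chart:
  m1: 000- ←essential
  m7: -111 ←essential
  m8: -000,1--0
  m10: 1--0 ←essential
  m12: 1--0 ←essential
  m14: 1--0,111-
  m15: -111,111-
Essential: -111, 000-, 1--0

3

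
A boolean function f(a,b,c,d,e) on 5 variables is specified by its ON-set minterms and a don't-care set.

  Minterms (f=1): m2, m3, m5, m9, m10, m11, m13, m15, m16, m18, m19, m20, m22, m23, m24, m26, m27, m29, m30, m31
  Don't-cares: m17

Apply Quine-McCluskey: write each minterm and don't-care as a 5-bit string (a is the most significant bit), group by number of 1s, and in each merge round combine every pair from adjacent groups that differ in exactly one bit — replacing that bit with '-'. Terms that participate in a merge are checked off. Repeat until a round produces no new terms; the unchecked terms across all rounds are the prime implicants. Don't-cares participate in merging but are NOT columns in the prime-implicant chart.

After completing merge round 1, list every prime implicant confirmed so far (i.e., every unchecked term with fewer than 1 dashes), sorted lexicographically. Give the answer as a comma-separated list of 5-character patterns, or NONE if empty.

size-2^0 implicants → 00010(✓)  00011(✓)  00101(✓)  01001(✓)  01010(✓)  01011(✓)  01101(✓)  01111(✓)  10000(✓)  10001(✓)  10010(✓)  10011(✓)  10100(✓)  10110(✓)  10111(✓)  11000(✓)  11010(✓)  11011(✓)  11101(✓)  11110(✓)  11111(✓)
size-2^1 implicants → -0010(✓)  -0011(✓)  -1010(✓)  -1011(✓)  -1101(✓)  -1111(✓)  0-010(✓)  0-011(✓)  0-101  0001-(✓)  01-01(✓)  01-11(✓)  010-1(✓)  0101-(✓)  011-1(✓)  1-000(✓)  1-010(✓)  1-011(✓)  1-110(✓)  1-111(✓)  10-00(✓)  10-10(✓)  10-11(✓)  100-0(✓)  100-1(✓)  1000-(✓)  1001-(✓)  101-0(✓)  1011-(✓)  11-10(✓)  11-11(✓)  110-0(✓)  1101-(✓)  111-1(✓)  1111-(✓)
size-2^2 implicants → --010(✓)  --011(✓)  -001-(✓)  -1-11  -101-(✓)  -11-1  0-01-(✓)  01--1  1--10(✓)  1--11(✓)  1-0-0  1-01-(✓)  1-11-(✓)  10--0  10-1-(✓)  100--  11-1-(✓)
size-2^3 implicants → --01-  1--1-
Unchecked terms (primes): --01-, -1-11, -11-1, 0-101, 01--1, 1--1-, 1-0-0, 10--0, 100--

NONE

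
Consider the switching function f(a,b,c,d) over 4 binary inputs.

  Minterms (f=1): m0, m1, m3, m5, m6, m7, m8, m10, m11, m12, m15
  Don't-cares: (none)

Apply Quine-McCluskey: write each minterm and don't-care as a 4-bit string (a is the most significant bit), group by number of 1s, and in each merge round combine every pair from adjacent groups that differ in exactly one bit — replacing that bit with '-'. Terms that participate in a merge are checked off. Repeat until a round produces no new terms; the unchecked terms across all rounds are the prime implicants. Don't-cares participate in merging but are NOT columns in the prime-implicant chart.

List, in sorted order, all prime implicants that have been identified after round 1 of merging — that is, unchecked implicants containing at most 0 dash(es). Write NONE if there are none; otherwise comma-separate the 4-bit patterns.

Round 0: 0000✓ 0001✓ 0011✓ 0101✓ 0110✓ 0111✓ 1000✓ 1010✓ 1011✓ 1100✓ 1111✓
Round 1: -000 -011✓ -111✓ 0-01✓ 0-11✓ 00-1✓ 000- 01-1✓ 011- 1-00 1-11✓ 10-0 101-
Round 2: --11 0--1
PIs = {--11, -000, 0--1, 000-, 011-, 1-00, 10-0, 101-}

NONE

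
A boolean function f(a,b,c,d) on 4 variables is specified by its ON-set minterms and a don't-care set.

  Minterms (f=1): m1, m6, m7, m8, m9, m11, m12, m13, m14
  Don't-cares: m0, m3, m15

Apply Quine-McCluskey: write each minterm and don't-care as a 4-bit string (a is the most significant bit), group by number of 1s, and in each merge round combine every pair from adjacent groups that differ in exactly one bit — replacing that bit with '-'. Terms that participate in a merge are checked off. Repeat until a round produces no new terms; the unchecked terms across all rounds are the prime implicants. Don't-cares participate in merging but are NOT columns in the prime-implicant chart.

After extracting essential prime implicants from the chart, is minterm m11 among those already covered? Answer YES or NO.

size-2^0 implicants → 0000(✓)  0001(✓)  0011(✓)  0110(✓)  0111(✓)  1000(✓)  1001(✓)  1011(✓)  1100(✓)  1101(✓)  1110(✓)  1111(✓)
size-2^1 implicants → -000(✓)  -001(✓)  -011(✓)  -110(✓)  -111(✓)  0-11(✓)  00-1(✓)  000-(✓)  011-(✓)  1-00(✓)  1-01(✓)  1-11(✓)  10-1(✓)  100-(✓)  11-0(✓)  11-1(✓)  110-(✓)  111-(✓)
size-2^2 implicants → --11  -0-1  -00-  -11-  1--1  1-0-  11--
Unchecked terms (primes): --11, -0-1, -00-, -11-, 1--1, 1-0-, 11--
Minterm coverage:
  m1 ⊆ -0-1,-00-
  m6 ⊆ -11- [E]
  m7 ⊆ --11,-11-
  m8 ⊆ -00-,1-0-
  m9 ⊆ -0-1,-00-,1--1,1-0-
  m11 ⊆ --11,-0-1,1--1
  m12 ⊆ 1-0-,11--
  m13 ⊆ 1--1,1-0-,11--
  m14 ⊆ -11-,11--
E = {-11-}

NO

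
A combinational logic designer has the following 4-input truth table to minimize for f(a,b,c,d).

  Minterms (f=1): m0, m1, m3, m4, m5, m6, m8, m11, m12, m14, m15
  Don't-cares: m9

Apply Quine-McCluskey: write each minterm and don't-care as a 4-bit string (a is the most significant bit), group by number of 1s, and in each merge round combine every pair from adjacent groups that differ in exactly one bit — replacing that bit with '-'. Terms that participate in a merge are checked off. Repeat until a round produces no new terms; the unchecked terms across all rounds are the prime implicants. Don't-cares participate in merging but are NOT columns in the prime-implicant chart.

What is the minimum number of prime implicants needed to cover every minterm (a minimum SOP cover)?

[col 0] 0000*, 0001*, 0011*, 0100*, 0101*, 0110*, 1000*, 1001*, 1011*, 1100*, 1110*, 1111*
[col 1] -000*, -001*, -011*, -100*, -110*, 0-00*, 0-01*, 00-1*, 000-*, 01-0*, 010-*, 1-00*, 1-11, 10-1*, 100-*, 11-0*, 111-
[col 2] --00, -0-1, -00-, -1-0, 0-0-
Prime implicants: --00, -0-1, -00-, -1-0, 0-0-, 1-11, 111-
PI chart (minterm → PIs covering it):
  0 | --00,-00-,0-0-
  1 | -0-1,-00-,0-0-
  3 | -0-1  (sole → essential)
  4 | --00,-1-0,0-0-
  5 | 0-0-  (sole → essential)
  6 | -1-0  (sole → essential)
  8 | --00,-00-
  11 | -0-1,1-11
  12 | --00,-1-0
  14 | -1-0,111-
  15 | 1-11,111-
Essential prime implicants: -0-1, -1-0, 0-0-
Petrick residual → --00, 1-11
Minimum SOP uses 5 PIs: c'd' + b'd + bd' + a'c' + acd

5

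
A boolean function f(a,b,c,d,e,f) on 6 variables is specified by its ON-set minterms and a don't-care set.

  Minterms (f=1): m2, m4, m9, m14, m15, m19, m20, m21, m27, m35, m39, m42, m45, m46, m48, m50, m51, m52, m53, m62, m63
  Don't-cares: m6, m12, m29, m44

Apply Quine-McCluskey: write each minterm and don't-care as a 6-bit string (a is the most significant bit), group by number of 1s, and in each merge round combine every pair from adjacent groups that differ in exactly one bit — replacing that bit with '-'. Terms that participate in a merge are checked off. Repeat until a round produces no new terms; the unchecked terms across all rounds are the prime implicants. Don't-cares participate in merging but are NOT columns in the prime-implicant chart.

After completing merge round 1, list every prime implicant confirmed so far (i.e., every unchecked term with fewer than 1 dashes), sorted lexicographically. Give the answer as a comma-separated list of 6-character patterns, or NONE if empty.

Round 0: 000010✓ 000100✓ 000110✓ 001001 001100✓ 001110✓ 001111✓ 010011✓ 010100✓ 010101✓ 011011✓ 011101✓ 100011✓ 100111✓ 101010✓ 101100✓ 101101✓ 101110✓ 110000✓ 110010✓ 110011✓ 110100✓ 110101✓ 111110✓ 111111✓
Round 1: -01100✓ -01110✓ -10011 -10100✓ -10101✓ 0-0100 00-100✓ 00-110✓ 000-10 0001-0✓ 0011-0✓ 00111- 01-011 01-101 01010-✓ 1-0011 1-1110 100-11 101-10 1011-0✓ 10110- 110-00 1100-0 11001- 11010-✓ 11111-
Round 2: -011-0 -1010- 00-1-0
PIs = {-011-0, -10011, -1010-, 0-0100, 00-1-0, 000-10, 001001, 00111-, 01-011, 01-101, 1-0011, 1-1110, 100-11, 101-10, 10110-, 110-00, 1100-0, 11001-, 11111-}

001001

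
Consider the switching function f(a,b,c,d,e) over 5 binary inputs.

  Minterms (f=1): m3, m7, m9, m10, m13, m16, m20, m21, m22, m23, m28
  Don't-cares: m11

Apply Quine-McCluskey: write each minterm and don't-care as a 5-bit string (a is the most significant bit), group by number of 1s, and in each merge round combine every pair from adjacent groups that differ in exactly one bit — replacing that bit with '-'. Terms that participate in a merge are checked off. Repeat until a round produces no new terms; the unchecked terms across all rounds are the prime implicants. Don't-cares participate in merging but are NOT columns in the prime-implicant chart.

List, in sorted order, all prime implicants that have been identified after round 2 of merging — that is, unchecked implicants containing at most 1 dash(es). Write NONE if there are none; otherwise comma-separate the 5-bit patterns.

size-2^0 implicants → 00011(✓)  00111(✓)  01001(✓)  01010(✓)  01011(✓)  01101(✓)  10000(✓)  10100(✓)  10101(✓)  10110(✓)  10111(✓)  11100(✓)
size-2^1 implicants → -0111  0-011  00-11  01-01  010-1  0101-  1-100  10-00  101-0(✓)  101-1(✓)  1010-(✓)  1011-(✓)
size-2^2 implicants → 101--
Unchecked terms (primes): -0111, 0-011, 00-11, 01-01, 010-1, 0101-, 1-100, 10-00, 101--

-0111, 0-011, 00-11, 01-01, 010-1, 0101-, 1-100, 10-00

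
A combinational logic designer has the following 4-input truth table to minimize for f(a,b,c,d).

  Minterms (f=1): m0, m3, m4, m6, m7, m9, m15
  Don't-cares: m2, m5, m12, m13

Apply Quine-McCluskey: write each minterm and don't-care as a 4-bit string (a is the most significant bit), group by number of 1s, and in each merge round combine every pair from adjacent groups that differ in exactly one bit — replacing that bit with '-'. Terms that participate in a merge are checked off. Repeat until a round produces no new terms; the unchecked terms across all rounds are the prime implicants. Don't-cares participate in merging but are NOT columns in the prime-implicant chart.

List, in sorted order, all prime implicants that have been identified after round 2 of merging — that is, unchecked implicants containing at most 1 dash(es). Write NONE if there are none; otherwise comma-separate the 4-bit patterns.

Round 0: 0000✓ 0010✓ 0011✓ 0100✓ 0101✓ 0110✓ 0111✓ 1001✓ 1100✓ 1101✓ 1111✓
Round 1: -100✓ -101✓ -111✓ 0-00✓ 0-10✓ 0-11✓ 00-0✓ 001-✓ 01-0✓ 01-1✓ 010-✓ 011-✓ 1-01 11-1✓ 110-✓
Round 2: -1-1 -10- 0--0 0-1- 01--
PIs = {-1-1, -10-, 0--0, 0-1-, 01--, 1-01}

1-01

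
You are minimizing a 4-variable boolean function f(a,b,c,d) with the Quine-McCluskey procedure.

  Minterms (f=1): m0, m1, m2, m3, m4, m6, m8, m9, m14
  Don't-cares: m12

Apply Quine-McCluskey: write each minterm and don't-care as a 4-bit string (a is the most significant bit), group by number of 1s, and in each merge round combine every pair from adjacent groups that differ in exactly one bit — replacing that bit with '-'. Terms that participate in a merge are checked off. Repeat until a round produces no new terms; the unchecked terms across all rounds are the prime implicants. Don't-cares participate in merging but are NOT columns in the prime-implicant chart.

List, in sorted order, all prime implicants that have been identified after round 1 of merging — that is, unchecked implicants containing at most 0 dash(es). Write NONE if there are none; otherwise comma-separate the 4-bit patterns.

[col 0] 0000*, 0001*, 0010*, 0011*, 0100*, 0110*, 1000*, 1001*, 1100*, 1110*
[col 1] -000*, -001*, -100*, -110*, 0-00*, 0-10*, 00-0*, 00-1*, 000-*, 001-*, 01-0*, 1-00*, 100-*, 11-0*
[col 2] --00, -00-, -1-0, 0--0, 00--
Prime implicants: --00, -00-, -1-0, 0--0, 00--

NONE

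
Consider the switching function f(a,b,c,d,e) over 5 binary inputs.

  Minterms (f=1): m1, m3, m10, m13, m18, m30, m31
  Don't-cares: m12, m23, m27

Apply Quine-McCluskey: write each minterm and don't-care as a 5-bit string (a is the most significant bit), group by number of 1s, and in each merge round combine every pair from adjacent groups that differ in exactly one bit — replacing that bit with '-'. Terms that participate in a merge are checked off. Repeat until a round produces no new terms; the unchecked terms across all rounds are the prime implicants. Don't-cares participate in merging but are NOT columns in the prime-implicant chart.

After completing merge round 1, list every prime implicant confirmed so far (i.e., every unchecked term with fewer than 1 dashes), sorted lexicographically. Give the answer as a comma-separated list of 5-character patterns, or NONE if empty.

01010, 10010

size-2^0 implicants → 00001(✓)  00011(✓)  01010  01100(✓)  01101(✓)  10010  10111(✓)  11011(✓)  11110(✓)  11111(✓)
size-2^1 implicants → 000-1  0110-  1-111  11-11  1111-
Unchecked terms (primes): 000-1, 01010, 0110-, 1-111, 10010, 11-11, 1111-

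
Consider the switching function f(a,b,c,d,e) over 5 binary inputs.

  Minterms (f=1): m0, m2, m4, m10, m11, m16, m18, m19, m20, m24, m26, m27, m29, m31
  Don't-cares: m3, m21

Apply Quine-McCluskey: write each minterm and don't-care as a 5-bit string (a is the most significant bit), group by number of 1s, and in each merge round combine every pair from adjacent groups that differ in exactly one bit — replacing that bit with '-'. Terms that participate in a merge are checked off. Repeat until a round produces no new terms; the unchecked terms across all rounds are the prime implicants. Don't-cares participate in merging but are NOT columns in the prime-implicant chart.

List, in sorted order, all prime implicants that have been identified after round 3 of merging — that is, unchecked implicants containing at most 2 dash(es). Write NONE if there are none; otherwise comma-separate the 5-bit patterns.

-0-00, -00-0, 1-0-0, 1-101, 1010-, 11-11, 111-1

Round 0: 00000✓ 00010✓ 00011✓ 00100✓ 01010✓ 01011✓ 10000✓ 10010✓ 10011✓ 10100✓ 10101✓ 11000✓ 11010✓ 11011✓ 11101✓ 11111✓
Round 1: -0000✓ -0010✓ -0011✓ -0100✓ -1010✓ -1011✓ 0-010✓ 0-011✓ 00-00✓ 000-0✓ 0001-✓ 0101-✓ 1-000✓ 1-010✓ 1-011✓ 1-101 10-00✓ 100-0✓ 1001-✓ 1010- 11-11 110-0✓ 1101-✓ 111-1
Round 2: --010✓ --011✓ -0-00 -00-0 -001-✓ -101-✓ 0-01-✓ 1-0-0 1-01-✓
Round 3: --01-
PIs = {--01-, -0-00, -00-0, 1-0-0, 1-101, 1010-, 11-11, 111-1}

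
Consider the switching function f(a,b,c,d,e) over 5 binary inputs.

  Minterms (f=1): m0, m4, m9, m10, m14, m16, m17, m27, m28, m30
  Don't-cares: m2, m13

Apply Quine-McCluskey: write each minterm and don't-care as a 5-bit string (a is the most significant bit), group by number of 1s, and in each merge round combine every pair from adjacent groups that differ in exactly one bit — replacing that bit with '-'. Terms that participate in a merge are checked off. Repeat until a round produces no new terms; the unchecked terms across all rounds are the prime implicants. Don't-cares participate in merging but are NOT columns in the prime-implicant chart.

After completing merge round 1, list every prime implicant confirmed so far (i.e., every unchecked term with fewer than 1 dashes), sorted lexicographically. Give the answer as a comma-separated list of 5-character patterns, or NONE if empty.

11011

[col 0] 00000*, 00010*, 00100*, 01001*, 01010*, 01101*, 01110*, 10000*, 10001*, 11011, 11100*, 11110*
[col 1] -0000, -1110, 0-010, 00-00, 000-0, 01-01, 01-10, 1000-, 111-0
Prime implicants: -0000, -1110, 0-010, 00-00, 000-0, 01-01, 01-10, 1000-, 11011, 111-0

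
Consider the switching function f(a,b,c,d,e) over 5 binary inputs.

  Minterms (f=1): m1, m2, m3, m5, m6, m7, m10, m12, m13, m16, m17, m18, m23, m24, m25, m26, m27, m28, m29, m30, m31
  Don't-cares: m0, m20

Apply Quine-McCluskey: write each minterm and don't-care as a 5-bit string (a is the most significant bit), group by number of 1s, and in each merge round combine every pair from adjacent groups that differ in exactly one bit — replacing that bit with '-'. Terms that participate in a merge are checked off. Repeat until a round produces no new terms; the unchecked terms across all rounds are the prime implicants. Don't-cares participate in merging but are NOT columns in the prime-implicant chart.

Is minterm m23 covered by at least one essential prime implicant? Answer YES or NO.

NO

Round 0: 00000✓ 00001✓ 00010✓ 00011✓ 00101✓ 00110✓ 00111✓ 01010✓ 01100✓ 01101✓ 10000✓ 10001✓ 10010✓ 10100✓ 10111✓ 11000✓ 11001✓ 11010✓ 11011✓ 11100✓ 11101✓ 11110✓ 11111✓
Round 1: -0000✓ -0001✓ -0010✓ -0111 -1010✓ -1100✓ -1101✓ 0-010✓ 0-101 00-01✓ 00-10✓ 00-11✓ 000-0✓ 000-1✓ 0000-✓ 0001-✓ 001-1✓ 0011-✓ 0110-✓ 1-000✓ 1-001✓ 1-010✓ 1-100✓ 1-111 10-00✓ 100-0✓ 1000-✓ 11-00✓ 11-01✓ 11-10✓ 11-11✓ 110-0✓ 110-1✓ 1100-✓ 1101-✓ 111-0✓ 111-1✓ 1110-✓ 1111-✓
Round 2: --010 -00-0 -000- -110- 00--1 00-1- 000-- 1--00 1-0-0 1-00- 11--0✓ 11--1✓ 11-0-✓ 11-1-✓ 110--✓ 111--✓
Round 3: 11---
PIs = {--010, -00-0, -000-, -0111, -110-, 0-101, 00--1, 00-1-, 000--, 1--00, 1-0-0, 1-00-, 1-111, 11---}
Coverage chart:
  m1: -000-,00--1,000--
  m2: --010,-00-0,00-1-,000--
  m3: 00--1,00-1-,000--
  m5: 0-101,00--1
  m6: 00-1- ←essential
  m7: -0111,00--1,00-1-
  m10: --010 ←essential
  m12: -110- ←essential
  m13: -110-,0-101
  m16: -00-0,-000-,1--00,1-0-0,1-00-
  m17: -000-,1-00-
  m18: --010,-00-0,1-0-0
  m23: -0111,1-111
  m24: 1--00,1-0-0,1-00-,11---
  m25: 1-00-,11---
  m26: --010,1-0-0,11---
  m27: 11--- ←essential
  m28: -110-,1--00,11---
  m29: -110-,11---
  m30: 11--- ←essential
  m31: 1-111,11---
Essential: --010, -110-, 00-1-, 11---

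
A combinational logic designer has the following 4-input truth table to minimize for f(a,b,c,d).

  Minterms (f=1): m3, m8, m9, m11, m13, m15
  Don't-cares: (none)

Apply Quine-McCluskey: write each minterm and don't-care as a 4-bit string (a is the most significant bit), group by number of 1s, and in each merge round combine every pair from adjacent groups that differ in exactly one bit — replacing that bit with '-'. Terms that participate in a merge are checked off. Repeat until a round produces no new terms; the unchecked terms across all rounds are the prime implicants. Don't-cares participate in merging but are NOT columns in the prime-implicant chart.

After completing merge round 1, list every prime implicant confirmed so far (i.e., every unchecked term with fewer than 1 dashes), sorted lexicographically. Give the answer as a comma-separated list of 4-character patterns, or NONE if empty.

NONE

Round 0: 0011✓ 1000✓ 1001✓ 1011✓ 1101✓ 1111✓
Round 1: -011 1-01✓ 1-11✓ 10-1✓ 100- 11-1✓
Round 2: 1--1
PIs = {-011, 1--1, 100-}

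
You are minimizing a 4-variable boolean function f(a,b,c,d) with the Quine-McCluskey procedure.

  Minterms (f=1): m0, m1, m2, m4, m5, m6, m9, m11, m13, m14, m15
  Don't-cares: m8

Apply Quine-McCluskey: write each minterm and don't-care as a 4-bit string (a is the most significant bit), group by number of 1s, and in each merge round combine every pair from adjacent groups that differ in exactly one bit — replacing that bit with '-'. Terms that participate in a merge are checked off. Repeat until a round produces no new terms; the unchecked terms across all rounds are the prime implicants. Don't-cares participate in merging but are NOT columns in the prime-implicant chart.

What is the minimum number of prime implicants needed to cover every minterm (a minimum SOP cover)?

Round 0: 0000✓ 0001✓ 0010✓ 0100✓ 0101✓ 0110✓ 1000✓ 1001✓ 1011✓ 1101✓ 1110✓ 1111✓
Round 1: -000✓ -001✓ -101✓ -110 0-00✓ 0-01✓ 0-10✓ 00-0✓ 000-✓ 01-0✓ 010-✓ 1-01✓ 1-11✓ 10-1✓ 100-✓ 11-1✓ 111-
Round 2: --01 -00- 0--0 0-0- 1--1
PIs = {--01, -00-, -110, 0--0, 0-0-, 1--1, 111-}
Coverage chart:
  m0: -00-,0--0,0-0-
  m1: --01,-00-,0-0-
  m2: 0--0 ←essential
  m4: 0--0,0-0-
  m5: --01,0-0-
  m6: -110,0--0
  m9: --01,-00-,1--1
  m11: 1--1 ←essential
  m13: --01,1--1
  m14: -110,111-
  m15: 1--1,111-
Essential: 0--0, 1--1
Petrick residual → --01, -110
Min cover (4 terms): c'd + bcd' + a'd' + ad

4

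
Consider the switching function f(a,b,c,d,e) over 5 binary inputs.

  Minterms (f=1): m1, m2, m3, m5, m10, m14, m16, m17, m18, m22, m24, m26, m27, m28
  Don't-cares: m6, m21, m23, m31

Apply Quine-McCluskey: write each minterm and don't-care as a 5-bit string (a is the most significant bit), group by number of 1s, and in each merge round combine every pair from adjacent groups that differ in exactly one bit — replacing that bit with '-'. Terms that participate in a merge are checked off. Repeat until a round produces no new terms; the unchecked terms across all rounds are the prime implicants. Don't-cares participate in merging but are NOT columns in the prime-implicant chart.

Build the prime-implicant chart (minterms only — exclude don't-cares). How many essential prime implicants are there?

3

size-2^0 implicants → 00001(✓)  00010(✓)  00011(✓)  00101(✓)  00110(✓)  01010(✓)  01110(✓)  10000(✓)  10001(✓)  10010(✓)  10101(✓)  10110(✓)  10111(✓)  11000(✓)  11010(✓)  11011(✓)  11100(✓)  11111(✓)
size-2^1 implicants → -0001(✓)  -0010(✓)  -0101(✓)  -0110(✓)  -1010(✓)  0-010(✓)  0-110(✓)  00-01(✓)  00-10(✓)  000-1  0001-  01-10(✓)  1-000(✓)  1-010(✓)  1-111  10-01(✓)  10-10(✓)  100-0(✓)  1000-  101-1  1011-  11-00  11-11  110-0(✓)  1101-
size-2^2 implicants → --010  -0-01  -0-10  0--10  1-0-0
Unchecked terms (primes): --010, -0-01, -0-10, 0--10, 000-1, 0001-, 1-0-0, 1-111, 1000-, 101-1, 1011-, 11-00, 11-11, 1101-
Minterm coverage:
  m1 ⊆ -0-01,000-1
  m2 ⊆ --010,-0-10,0--10,0001-
  m3 ⊆ 000-1,0001-
  m5 ⊆ -0-01 [E]
  m10 ⊆ --010,0--10
  m14 ⊆ 0--10 [E]
  m16 ⊆ 1-0-0,1000-
  m17 ⊆ -0-01,1000-
  m18 ⊆ --010,-0-10,1-0-0
  m22 ⊆ -0-10,1011-
  m24 ⊆ 1-0-0,11-00
  m26 ⊆ --010,1-0-0,1101-
  m27 ⊆ 11-11,1101-
  m28 ⊆ 11-00 [E]
E = {-0-01, 0--10, 11-00}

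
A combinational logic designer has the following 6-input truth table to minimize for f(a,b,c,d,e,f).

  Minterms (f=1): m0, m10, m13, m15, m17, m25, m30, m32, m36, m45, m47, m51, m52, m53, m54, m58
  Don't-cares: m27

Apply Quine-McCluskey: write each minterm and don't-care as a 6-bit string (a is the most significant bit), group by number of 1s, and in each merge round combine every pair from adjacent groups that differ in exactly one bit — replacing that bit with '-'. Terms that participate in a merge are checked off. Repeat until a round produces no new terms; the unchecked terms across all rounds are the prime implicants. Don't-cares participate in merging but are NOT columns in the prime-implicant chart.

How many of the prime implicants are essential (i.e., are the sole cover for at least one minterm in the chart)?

Round 0: 000000✓ 001010 001101✓ 001111✓ 010001✓ 011001✓ 011011✓ 011110 100000✓ 100100✓ 101101✓ 101111✓ 110011 110100✓ 110101✓ 110110✓ 111010
Round 1: -00000 -01101✓ -01111✓ 0011-1✓ 01-001 0110-1 1-0100 100-00 1011-1✓ 1101-0 11010-
Round 2: -011-1
PIs = {-00000, -011-1, 001010, 01-001, 0110-1, 011110, 1-0100, 100-00, 110011, 1101-0, 11010-, 111010}
Coverage chart:
  m0: -00000 ←essential
  m10: 001010 ←essential
  m13: -011-1 ←essential
  m15: -011-1 ←essential
  m17: 01-001 ←essential
  m25: 01-001,0110-1
  m30: 011110 ←essential
  m32: -00000,100-00
  m36: 1-0100,100-00
  m45: -011-1 ←essential
  m47: -011-1 ←essential
  m51: 110011 ←essential
  m52: 1-0100,1101-0,11010-
  m53: 11010- ←essential
  m54: 1101-0 ←essential
  m58: 111010 ←essential
Essential: -00000, -011-1, 001010, 01-001, 011110, 110011, 1101-0, 11010-, 111010

9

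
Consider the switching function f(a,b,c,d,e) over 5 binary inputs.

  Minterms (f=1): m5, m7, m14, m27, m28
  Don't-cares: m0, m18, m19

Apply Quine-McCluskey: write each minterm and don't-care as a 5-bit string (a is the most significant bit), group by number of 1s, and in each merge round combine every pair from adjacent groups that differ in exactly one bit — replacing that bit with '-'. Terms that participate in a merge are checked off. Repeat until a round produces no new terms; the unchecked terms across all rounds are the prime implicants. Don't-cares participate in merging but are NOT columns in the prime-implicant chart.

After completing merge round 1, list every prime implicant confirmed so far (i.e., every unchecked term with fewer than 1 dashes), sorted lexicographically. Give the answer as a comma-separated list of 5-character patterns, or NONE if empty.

Round 0: 00000 00101✓ 00111✓ 01110 10010✓ 10011✓ 11011✓ 11100
Round 1: 001-1 1-011 1001-
PIs = {00000, 001-1, 01110, 1-011, 1001-, 11100}

00000, 01110, 11100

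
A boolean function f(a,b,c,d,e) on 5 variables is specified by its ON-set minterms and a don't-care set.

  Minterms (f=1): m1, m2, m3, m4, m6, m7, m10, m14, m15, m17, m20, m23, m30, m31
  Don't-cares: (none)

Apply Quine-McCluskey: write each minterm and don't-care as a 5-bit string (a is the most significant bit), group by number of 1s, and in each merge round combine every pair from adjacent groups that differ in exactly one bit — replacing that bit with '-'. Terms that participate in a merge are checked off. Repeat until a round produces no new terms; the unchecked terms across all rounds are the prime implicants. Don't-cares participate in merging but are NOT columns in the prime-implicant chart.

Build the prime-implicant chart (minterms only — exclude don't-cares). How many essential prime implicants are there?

Round 0: 00001✓ 00010✓ 00011✓ 00100✓ 00110✓ 00111✓ 01010✓ 01110✓ 01111✓ 10001✓ 10100✓ 10111✓ 11110✓ 11111✓
Round 1: -0001 -0100 -0111✓ -1110✓ -1111✓ 0-010✓ 0-110✓ 0-111✓ 00-10✓ 00-11✓ 000-1 0001-✓ 001-0 0011-✓ 01-10✓ 0111-✓ 1-111✓ 1111-✓
Round 2: --111 -111- 0--10 0-11- 00-1-
PIs = {--111, -0001, -0100, -111-, 0--10, 0-11-, 00-1-, 000-1, 001-0}
Coverage chart:
  m1: -0001,000-1
  m2: 0--10,00-1-
  m3: 00-1-,000-1
  m4: -0100,001-0
  m6: 0--10,0-11-,00-1-,001-0
  m7: --111,0-11-,00-1-
  m10: 0--10 ←essential
  m14: -111-,0--10,0-11-
  m15: --111,-111-,0-11-
  m17: -0001 ←essential
  m20: -0100 ←essential
  m23: --111 ←essential
  m30: -111- ←essential
  m31: --111,-111-
Essential: --111, -0001, -0100, -111-, 0--10

5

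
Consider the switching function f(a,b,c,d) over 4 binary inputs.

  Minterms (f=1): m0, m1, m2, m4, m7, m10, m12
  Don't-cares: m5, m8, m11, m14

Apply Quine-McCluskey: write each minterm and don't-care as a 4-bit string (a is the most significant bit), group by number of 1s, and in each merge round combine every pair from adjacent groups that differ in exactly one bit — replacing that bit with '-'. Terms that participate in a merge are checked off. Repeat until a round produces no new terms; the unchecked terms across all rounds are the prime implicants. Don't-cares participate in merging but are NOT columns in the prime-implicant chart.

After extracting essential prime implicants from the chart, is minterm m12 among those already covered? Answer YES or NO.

[col 0] 0000*, 0001*, 0010*, 0100*, 0101*, 0111*, 1000*, 1010*, 1011*, 1100*, 1110*
[col 1] -000*, -010*, -100*, 0-00*, 0-01*, 00-0*, 000-*, 01-1, 010-*, 1-00*, 1-10*, 10-0*, 101-, 11-0*
[col 2] --00, -0-0, 0-0-, 1--0
Prime implicants: --00, -0-0, 0-0-, 01-1, 1--0, 101-
PI chart (minterm → PIs covering it):
  0 | --00,-0-0,0-0-
  1 | 0-0-  (sole → essential)
  2 | -0-0  (sole → essential)
  4 | --00,0-0-
  7 | 01-1  (sole → essential)
  10 | -0-0,1--0,101-
  12 | --00,1--0
Essential prime implicants: -0-0, 0-0-, 01-1

NO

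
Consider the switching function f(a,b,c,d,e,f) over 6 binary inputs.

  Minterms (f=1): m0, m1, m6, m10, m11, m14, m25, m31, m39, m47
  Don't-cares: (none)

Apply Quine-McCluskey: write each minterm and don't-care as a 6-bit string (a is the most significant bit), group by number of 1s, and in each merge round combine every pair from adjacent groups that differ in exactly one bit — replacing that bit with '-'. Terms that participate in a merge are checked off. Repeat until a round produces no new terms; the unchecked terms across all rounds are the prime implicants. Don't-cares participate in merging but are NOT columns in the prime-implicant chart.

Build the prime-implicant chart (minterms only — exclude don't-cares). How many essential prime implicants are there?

6

size-2^0 implicants → 000000(✓)  000001(✓)  000110(✓)  001010(✓)  001011(✓)  001110(✓)  011001  011111  100111(✓)  101111(✓)
size-2^1 implicants → 00-110  00000-  001-10  00101-  10-111
Unchecked terms (primes): 00-110, 00000-, 001-10, 00101-, 011001, 011111, 10-111
Minterm coverage:
  m0 ⊆ 00000- [E]
  m1 ⊆ 00000- [E]
  m6 ⊆ 00-110 [E]
  m10 ⊆ 001-10,00101-
  m11 ⊆ 00101- [E]
  m14 ⊆ 00-110,001-10
  m25 ⊆ 011001 [E]
  m31 ⊆ 011111 [E]
  m39 ⊆ 10-111 [E]
  m47 ⊆ 10-111 [E]
E = {00-110, 00000-, 00101-, 011001, 011111, 10-111}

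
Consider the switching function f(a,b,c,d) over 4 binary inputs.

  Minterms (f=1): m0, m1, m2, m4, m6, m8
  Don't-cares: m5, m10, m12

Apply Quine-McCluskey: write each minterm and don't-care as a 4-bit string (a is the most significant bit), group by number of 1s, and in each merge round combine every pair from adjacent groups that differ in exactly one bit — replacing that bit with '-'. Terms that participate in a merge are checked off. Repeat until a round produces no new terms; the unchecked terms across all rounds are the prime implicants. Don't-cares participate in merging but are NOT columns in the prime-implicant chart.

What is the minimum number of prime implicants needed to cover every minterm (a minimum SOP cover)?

[col 0] 0000*, 0001*, 0010*, 0100*, 0101*, 0110*, 1000*, 1010*, 1100*
[col 1] -000*, -010*, -100*, 0-00*, 0-01*, 0-10*, 00-0*, 000-*, 01-0*, 010-*, 1-00*, 10-0*
[col 2] --00, -0-0, 0--0, 0-0-
Prime implicants: --00, -0-0, 0--0, 0-0-
PI chart (minterm → PIs covering it):
  0 | --00,-0-0,0--0,0-0-
  1 | 0-0-  (sole → essential)
  2 | -0-0,0--0
  4 | --00,0--0,0-0-
  6 | 0--0  (sole → essential)
  8 | --00,-0-0
Essential prime implicants: 0--0, 0-0-
Petrick residual → --00
Minimum SOP uses 3 PIs: c'd' + a'd' + a'c'

3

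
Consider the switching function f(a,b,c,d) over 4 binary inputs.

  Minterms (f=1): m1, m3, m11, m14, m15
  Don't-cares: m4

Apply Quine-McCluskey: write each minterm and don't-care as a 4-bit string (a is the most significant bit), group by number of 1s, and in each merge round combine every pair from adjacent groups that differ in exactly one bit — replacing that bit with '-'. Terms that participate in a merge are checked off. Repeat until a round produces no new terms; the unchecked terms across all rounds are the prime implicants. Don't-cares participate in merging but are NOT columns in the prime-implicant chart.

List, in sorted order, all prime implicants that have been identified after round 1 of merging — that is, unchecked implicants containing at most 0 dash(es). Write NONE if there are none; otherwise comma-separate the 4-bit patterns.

size-2^0 implicants → 0001(✓)  0011(✓)  0100  1011(✓)  1110(✓)  1111(✓)
size-2^1 implicants → -011  00-1  1-11  111-
Unchecked terms (primes): -011, 00-1, 0100, 1-11, 111-

0100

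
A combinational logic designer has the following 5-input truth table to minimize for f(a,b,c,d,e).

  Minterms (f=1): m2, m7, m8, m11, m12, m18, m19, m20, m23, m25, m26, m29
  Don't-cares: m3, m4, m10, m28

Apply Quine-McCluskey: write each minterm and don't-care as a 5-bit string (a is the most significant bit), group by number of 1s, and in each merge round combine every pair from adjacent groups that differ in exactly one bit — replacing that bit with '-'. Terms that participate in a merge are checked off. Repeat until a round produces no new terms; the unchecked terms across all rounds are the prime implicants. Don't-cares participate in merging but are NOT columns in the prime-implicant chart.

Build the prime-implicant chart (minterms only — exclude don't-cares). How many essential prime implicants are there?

[col 0] 00010*, 00011*, 00100*, 00111*, 01000*, 01010*, 01011*, 01100*, 10010*, 10011*, 10100*, 10111*, 11001*, 11010*, 11100*, 11101*
[col 1] -0010*, -0011*, -0100*, -0111*, -1010*, -1100*, 0-010*, 0-011*, 0-100*, 00-11*, 0001-*, 01-00, 010-0, 0101-*, 1-010*, 1-100*, 10-11*, 1001-*, 11-01, 1110-
[col 2] --010, --100, -0-11, -001-, 0-01-
Prime implicants: --010, --100, -0-11, -001-, 0-01-, 01-00, 010-0, 11-01, 1110-
PI chart (minterm → PIs covering it):
  2 | --010,-001-,0-01-
  7 | -0-11  (sole → essential)
  8 | 01-00,010-0
  11 | 0-01-  (sole → essential)
  12 | --100,01-00
  18 | --010,-001-
  19 | -0-11,-001-
  20 | --100  (sole → essential)
  23 | -0-11  (sole → essential)
  25 | 11-01  (sole → essential)
  26 | --010  (sole → essential)
  29 | 11-01,1110-
Essential prime implicants: --010, --100, -0-11, 0-01-, 11-01

5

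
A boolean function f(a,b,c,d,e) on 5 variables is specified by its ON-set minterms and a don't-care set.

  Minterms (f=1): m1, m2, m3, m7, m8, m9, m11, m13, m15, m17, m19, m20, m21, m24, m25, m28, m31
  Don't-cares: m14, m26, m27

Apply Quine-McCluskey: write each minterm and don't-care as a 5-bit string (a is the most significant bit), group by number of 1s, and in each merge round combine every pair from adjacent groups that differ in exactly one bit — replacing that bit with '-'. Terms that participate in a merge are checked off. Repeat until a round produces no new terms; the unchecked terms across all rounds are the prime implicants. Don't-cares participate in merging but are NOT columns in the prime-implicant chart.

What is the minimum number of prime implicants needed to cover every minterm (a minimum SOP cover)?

[col 0] 00001*, 00010*, 00011*, 00111*, 01000*, 01001*, 01011*, 01101*, 01110*, 01111*, 10001*, 10011*, 10100*, 10101*, 11000*, 11001*, 11010*, 11011*, 11100*, 11111*
[col 1] -0001*, -0011*, -1000*, -1001*, -1011*, -1111*, 0-001*, 0-011*, 0-111*, 00-11*, 000-1*, 0001-, 01-01*, 01-11*, 010-1*, 0100-*, 011-1*, 0111-, 1-001*, 1-011*, 1-100, 10-01, 100-1*, 1010-, 11-00, 11-11*, 110-0*, 110-1*, 1100-*, 1101-*
[col 2] --001*, --011*, -00-1*, -1-11, -10-1*, -100-, 0--11, 0-0-1*, 01--1, 1-0-1*, 110--
[col 3] --0-1
Prime implicants: --0-1, -1-11, -100-, 0--11, 0001-, 01--1, 0111-, 1-100, 10-01, 1010-, 11-00, 110--
PI chart (minterm → PIs covering it):
  1 | --0-1  (sole → essential)
  2 | 0001-  (sole → essential)
  3 | --0-1,0--11,0001-
  7 | 0--11  (sole → essential)
  8 | -100-  (sole → essential)
  9 | --0-1,-100-,01--1
  11 | --0-1,-1-11,0--11,01--1
  13 | 01--1  (sole → essential)
  15 | -1-11,0--11,01--1,0111-
  17 | --0-1,10-01
  19 | --0-1  (sole → essential)
  20 | 1-100,1010-
  21 | 10-01,1010-
  24 | -100-,11-00,110--
  25 | --0-1,-100-,110--
  28 | 1-100,11-00
  31 | -1-11  (sole → essential)
Essential prime implicants: --0-1, -1-11, -100-, 0--11, 0001-, 01--1
Petrick residual → 1-100, 10-01
Minimum SOP uses 8 PIs: c'e + bde + bc'd' + a'de + a'b'c'd + a'be + acd'e' + ab'd'e

8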